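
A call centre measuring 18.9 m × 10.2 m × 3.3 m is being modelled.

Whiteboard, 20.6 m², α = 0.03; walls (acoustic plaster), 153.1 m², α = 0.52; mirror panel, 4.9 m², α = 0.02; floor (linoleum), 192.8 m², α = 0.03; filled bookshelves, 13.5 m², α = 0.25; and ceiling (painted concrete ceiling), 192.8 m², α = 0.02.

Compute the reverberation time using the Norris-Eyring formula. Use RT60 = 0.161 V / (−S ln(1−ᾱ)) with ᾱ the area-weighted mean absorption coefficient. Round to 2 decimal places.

Total surface area S = 20.6 + 153.1 + 4.9 + 192.8 + 13.5 + 192.8 = 577.7 m².
Absorption A = 20.6×0.03 + 153.1×0.52 + 4.9×0.02 + 192.8×0.03 + 13.5×0.25 + 192.8×0.02 = 93.343 sabins.
ᾱ = 93.343 / 577.7 = 0.1616.
−S·ln(1−ᾱ) = −577.7 × ln(1 − 0.1616) = 101.825.
V = 18.9 × 10.2 × 3.3 = 636.174 m³.
T = 0.161·V/[−S·ln(1−ᾱ)] = 0.161·636.174/101.825 = 1.01 s.

1.01 s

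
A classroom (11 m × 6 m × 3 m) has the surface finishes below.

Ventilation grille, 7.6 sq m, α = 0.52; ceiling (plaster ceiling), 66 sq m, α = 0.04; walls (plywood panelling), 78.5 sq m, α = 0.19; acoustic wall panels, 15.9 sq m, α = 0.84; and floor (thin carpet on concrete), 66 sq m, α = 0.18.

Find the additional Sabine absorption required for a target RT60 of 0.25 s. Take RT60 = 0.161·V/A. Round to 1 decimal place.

Equivalent absorption area: A₁ = 7.6·0.52 + 66·0.04 + 78.5·0.19 + 15.9·0.84 + 66·0.18 = 46.743 sq m.
Target A₂ = 0.161·198/0.25 = 127.512 sabins (V = 198 m³).
Shortfall: 127.512 − 46.743 = 80.8 sabins.

80.8 sabins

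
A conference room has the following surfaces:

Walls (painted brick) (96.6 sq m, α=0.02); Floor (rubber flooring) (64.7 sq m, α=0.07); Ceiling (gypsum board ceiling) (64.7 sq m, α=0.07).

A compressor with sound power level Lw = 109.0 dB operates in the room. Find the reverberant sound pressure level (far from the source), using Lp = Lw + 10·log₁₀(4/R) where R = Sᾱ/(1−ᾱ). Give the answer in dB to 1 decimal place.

A = 10.990 sabins; S = 226.0 sq m.
ᾱ = 10.990/226.0 = 0.0486; R = Sᾱ/(1−ᾱ) = 10.990/(1−0.0486) = 11.551 sq m.
Lp = 109.0 + 10·log₁₀(4/11.551) = 109.0 + (-4.61) = 104.4 dB.

104.4 dB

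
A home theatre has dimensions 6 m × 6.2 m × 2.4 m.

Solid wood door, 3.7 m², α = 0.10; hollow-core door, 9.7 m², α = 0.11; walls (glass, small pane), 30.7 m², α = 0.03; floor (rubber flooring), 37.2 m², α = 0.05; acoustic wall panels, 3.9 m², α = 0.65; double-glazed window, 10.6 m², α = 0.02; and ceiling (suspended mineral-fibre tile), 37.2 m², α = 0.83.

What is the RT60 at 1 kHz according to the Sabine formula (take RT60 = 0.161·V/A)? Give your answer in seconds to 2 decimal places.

0.38 s

Summing Sᵢαᵢ: 0.370 + 1.067 + 0.921 + 1.860 + 2.535 + 0.212 + 30.876 → A = 37.841 sabins.
Volume V = 6 × 6.2 × 2.4 = 89.28 m³.
Sabine: RT60 = 0.161 × 89.28 / 37.841 = 0.38 s.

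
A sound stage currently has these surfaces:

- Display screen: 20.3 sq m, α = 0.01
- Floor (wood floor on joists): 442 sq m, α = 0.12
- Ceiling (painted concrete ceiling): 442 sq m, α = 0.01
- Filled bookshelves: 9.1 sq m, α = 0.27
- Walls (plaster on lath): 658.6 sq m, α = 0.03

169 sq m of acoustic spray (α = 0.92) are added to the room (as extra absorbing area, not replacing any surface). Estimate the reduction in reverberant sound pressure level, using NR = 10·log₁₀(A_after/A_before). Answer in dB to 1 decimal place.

4.7 dB

Equivalent absorption area: A_before = 20.3·0.01 + 442·0.12 + 442·0.01 + 9.1·0.27 + 658.6·0.03 = 79.878 sq m.
Added absorption = 169 × 0.92 = 155.480 sabins.
New total A_after = 235.358 sabins.
Reduction = 10 log₁₀(A_after/A_before) = 10 log₁₀(2.9465) = 4.7 dB.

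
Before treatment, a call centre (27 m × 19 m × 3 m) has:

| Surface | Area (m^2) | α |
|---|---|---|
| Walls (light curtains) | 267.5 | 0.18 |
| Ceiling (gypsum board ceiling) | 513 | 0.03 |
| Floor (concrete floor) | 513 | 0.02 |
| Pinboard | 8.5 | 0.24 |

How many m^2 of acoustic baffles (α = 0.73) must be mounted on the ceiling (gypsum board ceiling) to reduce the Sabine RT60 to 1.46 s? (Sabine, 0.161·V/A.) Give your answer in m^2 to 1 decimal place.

Summing Sᵢαᵢ: 48.150 + 15.390 + 10.260 + 2.040 → A₁ = 75.840 sabins.
Required A₂ = 0.161·1539/1.46 = 169.712 sabins.
Absorption to add: 169.712 − 75.840 = 93.872 sabins.
Each m^2 of panel replacing the ceiling (gypsum board ceiling) adds (0.73 − 0.03) = 0.70 sabins.
Area = ΔA/Δα = 93.872/0.70 = 134.1 m^2.

134.1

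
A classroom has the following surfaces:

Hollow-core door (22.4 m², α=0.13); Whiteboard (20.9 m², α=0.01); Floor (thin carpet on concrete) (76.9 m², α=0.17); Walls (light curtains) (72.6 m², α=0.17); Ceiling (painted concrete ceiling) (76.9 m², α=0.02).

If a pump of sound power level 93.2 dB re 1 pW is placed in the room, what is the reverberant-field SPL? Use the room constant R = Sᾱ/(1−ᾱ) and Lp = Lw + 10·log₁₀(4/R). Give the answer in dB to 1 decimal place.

83.9 dB

A = 30.074 sabins; S = 269.7 m².
ᾱ = 30.074/269.7 = 0.1115; R = Sᾱ/(1−ᾱ) = 30.074/(1−0.1115) = 33.848 m².
Lp = 93.2 + 10·log₁₀(4/33.848) = 93.2 + (-9.27) = 83.9 dB.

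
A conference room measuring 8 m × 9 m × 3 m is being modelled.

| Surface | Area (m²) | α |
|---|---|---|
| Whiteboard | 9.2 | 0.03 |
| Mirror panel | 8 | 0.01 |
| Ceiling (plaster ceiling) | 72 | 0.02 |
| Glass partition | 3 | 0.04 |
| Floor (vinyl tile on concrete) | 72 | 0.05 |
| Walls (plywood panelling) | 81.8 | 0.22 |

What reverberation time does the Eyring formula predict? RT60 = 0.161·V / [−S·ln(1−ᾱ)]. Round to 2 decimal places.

Total surface area S = 9.2 + 8 + 72 + 3 + 72 + 81.8 = 246.0 m².
Absorption A = 9.2·0.03 + 8·0.01 + 72·0.02 + 3·0.04 + 72·0.05 + 81.8·0.22 = 23.512 sabins.
Mean coefficient ᾱ = A/S = 0.0956.
−S·ln(1−ᾱ) = −246.0 × ln(1 − 0.0956) = 24.719.
V = 8 × 9 × 3 = 216 m³.
T = 0.161·V/[−S·ln(1−ᾱ)] = 0.161·216/24.719 = 1.41 s.

1.41 seconds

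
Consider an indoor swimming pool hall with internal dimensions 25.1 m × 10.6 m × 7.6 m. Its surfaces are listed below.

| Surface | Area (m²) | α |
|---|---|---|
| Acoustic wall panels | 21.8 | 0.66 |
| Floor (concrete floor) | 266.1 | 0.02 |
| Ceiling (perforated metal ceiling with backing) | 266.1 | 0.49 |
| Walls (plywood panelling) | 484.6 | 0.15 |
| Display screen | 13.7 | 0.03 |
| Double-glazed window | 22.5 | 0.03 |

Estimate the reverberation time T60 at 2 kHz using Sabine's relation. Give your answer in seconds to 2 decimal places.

1.45 sec

Total absorption A = 21.8*0.66 + 266.1*0.02 + 266.1*0.49 + 484.6*0.15 + 13.7*0.03 + 22.5*0.03
  = 14.388 + 5.322 + 130.389 + 72.690 + 0.411 + 0.675 = 223.875 m² sabins.
Room volume: 2022.056 m³.
T = 0.161 V/A = 0.161·2022.056/223.875 = 1.45 s.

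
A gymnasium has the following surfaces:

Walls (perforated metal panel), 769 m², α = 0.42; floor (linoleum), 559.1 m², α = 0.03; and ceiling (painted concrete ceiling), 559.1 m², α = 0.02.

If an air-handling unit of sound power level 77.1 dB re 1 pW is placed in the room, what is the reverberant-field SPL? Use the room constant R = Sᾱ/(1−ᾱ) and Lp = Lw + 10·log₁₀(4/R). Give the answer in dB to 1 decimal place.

56.8 dB

A = 350.935 sabins; S = 1887.2 m².
ᾱ = 350.935/1887.2 = 0.1860; R = Sᾱ/(1−ᾱ) = 350.935/(1−0.1860) = 431.124 m².
Lp = 77.1 + 10·log₁₀(4/431.124) = 77.1 + (-20.33) = 56.8 dB.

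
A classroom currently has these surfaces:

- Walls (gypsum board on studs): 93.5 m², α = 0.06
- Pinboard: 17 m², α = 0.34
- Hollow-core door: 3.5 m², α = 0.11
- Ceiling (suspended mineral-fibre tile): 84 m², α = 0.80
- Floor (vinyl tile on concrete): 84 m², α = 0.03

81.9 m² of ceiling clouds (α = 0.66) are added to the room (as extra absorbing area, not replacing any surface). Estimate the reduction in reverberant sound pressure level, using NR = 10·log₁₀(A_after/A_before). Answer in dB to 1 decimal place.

2.2 dB

Equivalent absorption area: A_before = 93.5*0.06 + 17*0.34 + 3.5*0.11 + 84*0.80 + 84*0.03 = 81.495 m².
Added absorption = 81.9 × 0.66 = 54.054 sabins.
A_after = 81.495 + 54.054 = 135.549 sabins.
NR = 10·log₁₀(135.549/81.495) = 2.2 dB.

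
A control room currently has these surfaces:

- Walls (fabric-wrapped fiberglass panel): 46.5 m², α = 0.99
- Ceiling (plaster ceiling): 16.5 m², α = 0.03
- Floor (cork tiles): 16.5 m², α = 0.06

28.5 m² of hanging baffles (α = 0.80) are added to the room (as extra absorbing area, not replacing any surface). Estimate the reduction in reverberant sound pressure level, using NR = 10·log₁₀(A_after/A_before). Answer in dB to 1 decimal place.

Summing Sᵢαᵢ: 46.035 + 0.495 + 0.990 → A_before = 47.520 sabins.
Added absorption = 28.5 × 0.80 = 22.800 sabins.
A_after = 47.520 + 22.800 = 70.320 sabins.
Reduction = 10 log₁₀(A_after/A_before) = 10 log₁₀(1.4798) = 1.7 dB.

1.7 dB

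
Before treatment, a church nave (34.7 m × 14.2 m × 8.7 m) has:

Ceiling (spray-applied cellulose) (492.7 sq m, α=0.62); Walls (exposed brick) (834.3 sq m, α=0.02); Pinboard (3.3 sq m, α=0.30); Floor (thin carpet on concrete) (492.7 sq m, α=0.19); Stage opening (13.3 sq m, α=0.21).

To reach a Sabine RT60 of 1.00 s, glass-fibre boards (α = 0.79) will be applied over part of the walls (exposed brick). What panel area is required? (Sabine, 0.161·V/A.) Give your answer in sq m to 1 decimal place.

351.5

Equivalent absorption area: A₁ = 492.7×0.62 + 834.3×0.02 + 3.3×0.30 + 492.7×0.19 + 13.3×0.21 = 419.556 sq m.
Required A₂ = 0.161·4286.838/1.00 = 690.181 sabins.
ΔA needed = 690.181 − 419.556 = 270.625 sabins.
Net gain per sq m: Δα = 0.79 − 0.02 = 0.77.
Panel area = 270.625 / 0.77 = 351.5 sq m.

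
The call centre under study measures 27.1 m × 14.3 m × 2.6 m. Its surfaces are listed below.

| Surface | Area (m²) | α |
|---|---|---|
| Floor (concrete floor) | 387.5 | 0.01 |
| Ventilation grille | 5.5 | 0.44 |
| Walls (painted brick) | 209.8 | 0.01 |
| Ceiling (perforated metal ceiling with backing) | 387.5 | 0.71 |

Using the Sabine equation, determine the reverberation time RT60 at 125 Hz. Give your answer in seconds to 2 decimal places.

0.57 s

A = Σ Sᵢαᵢ = 387.5×0.01 + 5.5×0.44 + 209.8×0.01 + 387.5×0.71 = 283.518 sabins.
Volume V = 27.1 × 14.3 × 2.6 = 1007.578 m³.
RT60 = 0.161 · V / A = 0.161 × 1007.578 / 283.518 = 0.57 s.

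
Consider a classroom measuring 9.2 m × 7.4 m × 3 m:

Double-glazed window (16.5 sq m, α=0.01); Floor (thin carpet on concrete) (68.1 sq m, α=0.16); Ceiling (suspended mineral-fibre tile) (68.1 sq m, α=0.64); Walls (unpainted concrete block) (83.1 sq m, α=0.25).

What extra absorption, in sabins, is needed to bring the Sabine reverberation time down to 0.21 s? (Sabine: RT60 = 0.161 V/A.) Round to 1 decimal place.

Total absorption A₁ = 16.5*0.01 + 68.1*0.16 + 68.1*0.64 + 83.1*0.25
  = 0.165 + 10.896 + 43.584 + 20.775 = 75.420 sq m sabins.
For T = 0.21 s, need A₂ = 0.161·V/T = 0.161·204.24/0.21 = 156.584 sabins.
ΔA = A₂ − A₁ = 156.584 − 75.420 = 81.2 sabins.

81.2 sabins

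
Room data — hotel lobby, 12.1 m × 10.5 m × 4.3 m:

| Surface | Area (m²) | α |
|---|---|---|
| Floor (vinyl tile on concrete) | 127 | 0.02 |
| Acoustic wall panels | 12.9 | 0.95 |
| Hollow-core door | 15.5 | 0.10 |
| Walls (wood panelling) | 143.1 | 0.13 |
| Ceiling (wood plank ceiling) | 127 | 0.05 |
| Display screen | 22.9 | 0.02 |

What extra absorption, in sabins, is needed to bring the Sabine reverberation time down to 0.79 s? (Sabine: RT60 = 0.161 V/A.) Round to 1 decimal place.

69.6 sabins

Summing Sᵢαᵢ: 2.540 + 12.255 + 1.550 + 18.603 + 6.350 + 0.458 → A₁ = 41.756 sabins.
V = 546.315 m³. Required absorption A₂ = 0.161 × 546.315 / 0.79 = 111.338 sabins.
Additional absorption ΔA = 111.338 − 41.756 = 69.6 sabins.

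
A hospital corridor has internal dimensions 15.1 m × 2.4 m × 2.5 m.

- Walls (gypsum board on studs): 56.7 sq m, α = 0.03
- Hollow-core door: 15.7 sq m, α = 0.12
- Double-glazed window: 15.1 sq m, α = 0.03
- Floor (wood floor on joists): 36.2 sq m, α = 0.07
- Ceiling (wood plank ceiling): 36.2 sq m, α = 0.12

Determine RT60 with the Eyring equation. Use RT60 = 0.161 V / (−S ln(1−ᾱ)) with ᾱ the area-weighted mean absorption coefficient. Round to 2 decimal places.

Total surface area S = 56.7 + 15.7 + 15.1 + 36.2 + 36.2 = 159.9 sq m.
Absorption A = 56.7×0.03 + 15.7×0.12 + 15.1×0.03 + 36.2×0.07 + 36.2×0.12 = 10.916 sabins.
Mean coefficient ᾱ = A/S = 0.0683.
Eyring denominator: −S ln(1−ᾱ) = 11.312.
V = 15.1 × 2.4 × 2.5 = 90.6 m³.
T = 0.161·V/[−S·ln(1−ᾱ)] = 0.161·90.6/11.312 = 1.29 s.

1.29 sec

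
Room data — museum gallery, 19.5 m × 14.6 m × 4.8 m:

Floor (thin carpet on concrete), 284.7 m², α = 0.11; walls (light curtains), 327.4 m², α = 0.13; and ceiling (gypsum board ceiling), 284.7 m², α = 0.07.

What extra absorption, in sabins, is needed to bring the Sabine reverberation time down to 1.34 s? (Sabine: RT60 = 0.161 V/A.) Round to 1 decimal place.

Total absorption A₁ = 284.7×0.11 + 327.4×0.13 + 284.7×0.07
  = 31.317 + 42.562 + 19.929 = 93.808 m² sabins.
For T = 1.34 s, need A₂ = 0.161·V/T = 0.161·1366.56/1.34 = 164.191 sabins.
Additional absorption ΔA = 164.191 − 93.808 = 70.4 sabins.

70.4 sabins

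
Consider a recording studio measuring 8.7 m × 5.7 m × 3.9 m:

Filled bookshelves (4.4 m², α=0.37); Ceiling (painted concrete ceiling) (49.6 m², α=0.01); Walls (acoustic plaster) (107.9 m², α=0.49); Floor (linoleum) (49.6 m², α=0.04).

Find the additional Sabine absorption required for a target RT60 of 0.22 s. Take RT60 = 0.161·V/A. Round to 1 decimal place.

Summing Sᵢαᵢ: 1.628 + 0.496 + 52.871 + 1.984 → A₁ = 56.979 sabins.
Target A₂ = 0.161·193.401/0.22 = 141.534 sabins (V = 193.401 m³).
ΔA = A₂ − A₁ = 141.534 − 56.979 = 84.6 sabins.

84.6 sabins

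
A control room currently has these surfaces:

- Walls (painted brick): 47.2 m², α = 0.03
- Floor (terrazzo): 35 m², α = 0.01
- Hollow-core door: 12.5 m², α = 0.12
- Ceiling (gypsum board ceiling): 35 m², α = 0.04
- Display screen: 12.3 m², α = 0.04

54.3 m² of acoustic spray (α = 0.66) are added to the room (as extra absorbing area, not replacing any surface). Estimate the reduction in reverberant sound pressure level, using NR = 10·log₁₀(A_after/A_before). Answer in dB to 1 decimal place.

9.0 dB

Total absorption A_before = 47.2×0.03 + 35×0.01 + 12.5×0.12 + 35×0.04 + 12.3×0.04
  = 1.416 + 0.350 + 1.500 + 1.400 + 0.492 = 5.158 m² sabins.
Treatment contributes 54.3·0.66 = 35.838 sabins.
New total A_after = 40.996 sabins.
Reduction = 10 log₁₀(A_after/A_before) = 10 log₁₀(7.9480) = 9.0 dB.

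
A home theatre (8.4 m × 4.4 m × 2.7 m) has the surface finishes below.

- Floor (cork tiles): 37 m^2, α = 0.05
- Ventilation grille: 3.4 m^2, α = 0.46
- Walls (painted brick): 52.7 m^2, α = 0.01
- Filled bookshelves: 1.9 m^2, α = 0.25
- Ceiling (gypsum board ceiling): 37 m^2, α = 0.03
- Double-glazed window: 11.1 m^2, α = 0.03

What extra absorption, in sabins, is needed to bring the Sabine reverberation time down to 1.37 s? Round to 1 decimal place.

Summing Sᵢαᵢ: 1.850 + 1.564 + 0.527 + 0.475 + 1.110 + 0.333 → A₁ = 5.859 sabins.
For T = 1.37 s, need A₂ = 0.161·V/T = 0.161·99.792/1.37 = 11.727 sabins.
Shortfall: 11.727 − 5.859 = 5.9 sabins.

5.9 sabins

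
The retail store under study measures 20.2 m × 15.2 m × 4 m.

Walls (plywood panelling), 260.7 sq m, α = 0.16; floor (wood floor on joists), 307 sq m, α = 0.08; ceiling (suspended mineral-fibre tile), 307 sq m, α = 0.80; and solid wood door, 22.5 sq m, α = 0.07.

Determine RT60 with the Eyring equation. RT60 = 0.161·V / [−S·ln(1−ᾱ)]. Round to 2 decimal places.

Total surface area S = 260.7 + 307 + 307 + 22.5 = 897.2 sq m.
Absorption A = 260.7×0.16 + 307×0.08 + 307×0.80 + 22.5×0.07 = 313.447 sabins.
ᾱ = 313.447 / 897.2 = 0.3494.
Eyring denominator: −S ln(1−ᾱ) = 385.671.
V = 20.2 × 15.2 × 4 = 1228.16 m³.
RT60 = 0.161 × 1228.16 / 385.671 = 0.51 s.

0.51 s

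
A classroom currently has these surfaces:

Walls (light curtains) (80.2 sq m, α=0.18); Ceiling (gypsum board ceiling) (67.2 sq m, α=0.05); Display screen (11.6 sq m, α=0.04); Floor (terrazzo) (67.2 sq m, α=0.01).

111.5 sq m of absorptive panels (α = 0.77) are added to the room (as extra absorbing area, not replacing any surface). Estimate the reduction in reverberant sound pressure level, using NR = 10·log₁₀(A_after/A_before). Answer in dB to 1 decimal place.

7.4 dB

Summing Sᵢαᵢ: 14.436 + 3.360 + 0.464 + 0.672 → A_before = 18.932 sabins.
Treatment contributes 111.5·0.77 = 85.855 sabins.
A_after = 18.932 + 85.855 = 104.787 sabins.
NR = 10·log₁₀(104.787/18.932) = 7.4 dB.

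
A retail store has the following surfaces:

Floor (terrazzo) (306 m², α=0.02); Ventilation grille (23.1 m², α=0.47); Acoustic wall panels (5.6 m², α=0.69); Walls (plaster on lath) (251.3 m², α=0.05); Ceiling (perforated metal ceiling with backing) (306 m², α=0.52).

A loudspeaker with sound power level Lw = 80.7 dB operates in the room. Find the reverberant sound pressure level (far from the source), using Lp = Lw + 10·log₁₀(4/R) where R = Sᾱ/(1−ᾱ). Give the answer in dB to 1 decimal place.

62.8 dB

Σ(Sᵢαᵢ) = 306·0.02 + 23.1·0.47 + 5.6·0.69 + 251.3·0.05 + 306·0.52 = 192.526; total area S = 892.0 m².
ᾱ = 0.2158, so room constant R = A/(1−ᾱ) = 245.506 m².
Lp = Lw + 10 log₁₀(4/R) = 80.7 -17.88 = 62.8 dB.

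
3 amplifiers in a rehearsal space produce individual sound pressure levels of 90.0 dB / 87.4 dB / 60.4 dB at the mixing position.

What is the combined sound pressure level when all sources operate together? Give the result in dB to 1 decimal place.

91.9 dB

Σ 10^(Lᵢ/10) = 1.551e+09.
Combined level = 10 log₁₀(1.551e+09) = 91.9 dB.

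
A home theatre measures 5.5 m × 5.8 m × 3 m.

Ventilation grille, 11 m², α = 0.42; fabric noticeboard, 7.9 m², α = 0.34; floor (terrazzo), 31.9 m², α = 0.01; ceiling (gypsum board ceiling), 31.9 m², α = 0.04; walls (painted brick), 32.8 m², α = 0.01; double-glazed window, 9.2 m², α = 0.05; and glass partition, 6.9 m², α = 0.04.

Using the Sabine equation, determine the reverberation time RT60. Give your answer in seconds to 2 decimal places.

1.55 sec

Total absorption A = 11×0.42 + 7.9×0.34 + 31.9×0.01 + 31.9×0.04 + 32.8×0.01 + 9.2×0.05 + 6.9×0.04
  = 4.620 + 2.686 + 0.319 + 1.276 + 0.328 + 0.460 + 0.276 = 9.965 m² sabins.
Volume V = 5.5 × 5.8 × 3 = 95.7 m³.
RT60 = 0.161 · V / A = 0.161 × 95.7 / 9.965 = 1.55 s.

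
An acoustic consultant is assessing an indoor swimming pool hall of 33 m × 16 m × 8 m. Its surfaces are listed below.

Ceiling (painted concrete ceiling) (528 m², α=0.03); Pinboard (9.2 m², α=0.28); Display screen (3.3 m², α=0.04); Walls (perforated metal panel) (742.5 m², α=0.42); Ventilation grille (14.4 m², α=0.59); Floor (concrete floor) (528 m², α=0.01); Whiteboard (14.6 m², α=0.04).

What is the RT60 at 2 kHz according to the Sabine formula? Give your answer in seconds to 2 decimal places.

Summing Sᵢαᵢ: 15.840 + 2.576 + 0.132 + 311.850 + 8.496 + 5.280 + 0.584 → A = 344.758 sabins.
Volume V = 33 × 16 × 8 = 4224 m³.
RT60 = 0.161 · V / A = 0.161 × 4224 / 344.758 = 1.97 s.

1.97 sec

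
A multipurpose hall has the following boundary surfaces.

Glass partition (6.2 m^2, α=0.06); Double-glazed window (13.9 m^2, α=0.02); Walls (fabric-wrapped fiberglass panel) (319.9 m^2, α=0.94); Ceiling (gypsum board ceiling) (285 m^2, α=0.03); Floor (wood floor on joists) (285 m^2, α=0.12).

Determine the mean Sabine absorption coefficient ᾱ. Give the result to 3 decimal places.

0.378

S = Σ Sᵢ = 6.2 + 13.9 + 319.9 + 285 + 285 = 910.0 m^2.
Σ(Sᵢαᵢ) = 6.2×0.06 + 13.9×0.02 + 319.9×0.94 + 285×0.03 + 285×0.12 = 344.106.
ᾱ = 344.106 / 910.0 = 0.378.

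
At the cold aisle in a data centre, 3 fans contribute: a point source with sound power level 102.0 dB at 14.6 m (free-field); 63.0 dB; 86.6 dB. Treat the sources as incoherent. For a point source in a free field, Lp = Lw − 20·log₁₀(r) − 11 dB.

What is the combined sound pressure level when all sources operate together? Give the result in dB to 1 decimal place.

Source at 14.6 m: Lp = 102.0 − 20·log₁₀(14.6) − 11 = 67.7 dB.
Converting to relative power and adding: 10^(67.7/10) + 10^(63.0/10) + 10^(86.6/10) = 4.65e+08.
Combined level = 10 log₁₀(4.65e+08) = 86.7 dB.

86.7 dB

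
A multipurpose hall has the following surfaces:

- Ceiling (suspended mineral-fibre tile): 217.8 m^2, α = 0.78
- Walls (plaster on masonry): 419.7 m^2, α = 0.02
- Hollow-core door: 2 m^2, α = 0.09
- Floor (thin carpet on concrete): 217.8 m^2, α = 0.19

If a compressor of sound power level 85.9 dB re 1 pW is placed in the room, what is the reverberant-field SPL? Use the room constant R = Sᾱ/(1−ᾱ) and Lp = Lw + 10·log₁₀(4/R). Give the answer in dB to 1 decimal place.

Σ(Sᵢαᵢ) = 217.8·0.78 + 419.7·0.02 + 2·0.09 + 217.8·0.19 = 219.840; total area S = 857.3 m^2.
ᾱ = 219.840/857.3 = 0.2564; R = Sᾱ/(1−ᾱ) = 219.840/(1−0.2564) = 295.643 m^2.
Lp = 85.9 + 10·log₁₀(4/295.643) = 85.9 + (-18.69) = 67.2 dB.

67.2 dB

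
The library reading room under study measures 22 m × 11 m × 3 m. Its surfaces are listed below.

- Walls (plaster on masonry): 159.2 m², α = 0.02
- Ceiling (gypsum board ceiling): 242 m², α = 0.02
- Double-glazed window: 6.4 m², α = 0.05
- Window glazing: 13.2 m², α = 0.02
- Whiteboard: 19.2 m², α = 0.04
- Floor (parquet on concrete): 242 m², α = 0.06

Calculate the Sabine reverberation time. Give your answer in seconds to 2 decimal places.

4.89 sec

A = Σ Sᵢαᵢ = 159.2*0.02 + 242*0.02 + 6.4*0.05 + 13.2*0.02 + 19.2*0.04 + 242*0.06 = 23.896 sabins.
V = 22·11·3 = 726 m³.
RT60 = 0.161 · V / A = 0.161 × 726 / 23.896 = 4.89 s.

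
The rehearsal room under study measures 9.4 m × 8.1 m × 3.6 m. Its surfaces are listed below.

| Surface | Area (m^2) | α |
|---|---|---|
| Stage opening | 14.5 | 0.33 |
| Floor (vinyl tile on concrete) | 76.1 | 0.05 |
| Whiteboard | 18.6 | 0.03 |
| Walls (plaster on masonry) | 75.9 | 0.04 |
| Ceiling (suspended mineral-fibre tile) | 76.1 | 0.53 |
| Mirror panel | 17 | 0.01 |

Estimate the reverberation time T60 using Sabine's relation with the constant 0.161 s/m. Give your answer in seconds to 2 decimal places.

0.84 sec

A = Σ Sᵢαᵢ = 14.5·0.33 + 76.1·0.05 + 18.6·0.03 + 75.9·0.04 + 76.1·0.53 + 17·0.01 = 52.687 sabins.
Volume V = 9.4 × 8.1 × 3.6 = 274.104 m³.
RT60 = 0.161 · V / A = 0.161 × 274.104 / 52.687 = 0.84 s.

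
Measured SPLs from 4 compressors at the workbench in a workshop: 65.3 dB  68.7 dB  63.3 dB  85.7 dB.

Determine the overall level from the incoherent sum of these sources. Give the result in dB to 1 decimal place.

Sum in the linear (power) domain: Σ 10^(Lᵢ/10) = 10^(65.3/10) + 10^(68.7/10) + 10^(63.3/10) + 10^(85.7/10) = 3.845e+08.
Combined level = 10 log₁₀(3.845e+08) = 85.8 dB.

85.8 dB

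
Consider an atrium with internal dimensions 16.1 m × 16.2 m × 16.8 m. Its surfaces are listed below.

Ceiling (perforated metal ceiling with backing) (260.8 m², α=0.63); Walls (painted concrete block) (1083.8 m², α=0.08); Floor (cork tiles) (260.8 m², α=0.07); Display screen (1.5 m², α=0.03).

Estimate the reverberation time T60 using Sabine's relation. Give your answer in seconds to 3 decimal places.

2.620 seconds

Summing Sᵢαᵢ: 164.304 + 86.704 + 18.256 + 0.045 → A = 269.309 sabins.
Room volume: 4381.776 m³.
Sabine: RT60 = 0.161 × 4381.776 / 269.309 = 2.620 s.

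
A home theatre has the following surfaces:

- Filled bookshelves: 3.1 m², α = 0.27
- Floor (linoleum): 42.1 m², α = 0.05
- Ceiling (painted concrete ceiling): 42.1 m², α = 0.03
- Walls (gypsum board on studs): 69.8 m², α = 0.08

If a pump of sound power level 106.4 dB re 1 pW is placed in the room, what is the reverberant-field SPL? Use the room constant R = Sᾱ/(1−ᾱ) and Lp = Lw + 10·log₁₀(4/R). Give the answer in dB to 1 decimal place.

Σ(Sᵢαᵢ) = 3.1×0.27 + 42.1×0.05 + 42.1×0.03 + 69.8×0.08 = 9.789; total area S = 157.1 m².
ᾱ = 0.0623, so room constant R = A/(1−ᾱ) = 10.439 m².
Lp = 106.4 + 10·log₁₀(4/10.439) = 106.4 + (-4.17) = 102.2 dB.

102.2 dB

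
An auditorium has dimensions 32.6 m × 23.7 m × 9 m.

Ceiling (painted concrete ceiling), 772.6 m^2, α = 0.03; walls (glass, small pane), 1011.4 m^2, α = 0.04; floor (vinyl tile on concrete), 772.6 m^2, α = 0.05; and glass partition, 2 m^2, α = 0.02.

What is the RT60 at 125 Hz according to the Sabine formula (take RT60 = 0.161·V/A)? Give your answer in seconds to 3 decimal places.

Total absorption A = 772.6×0.03 + 1011.4×0.04 + 772.6×0.05 + 2×0.02
  = 23.178 + 40.456 + 38.630 + 0.040 = 102.304 m^2 sabins.
V = 32.6·23.7·9 = 6953.58 m³.
T = 0.161 V/A = 0.161·6953.58/102.304 = 10.943 s.

10.943 sec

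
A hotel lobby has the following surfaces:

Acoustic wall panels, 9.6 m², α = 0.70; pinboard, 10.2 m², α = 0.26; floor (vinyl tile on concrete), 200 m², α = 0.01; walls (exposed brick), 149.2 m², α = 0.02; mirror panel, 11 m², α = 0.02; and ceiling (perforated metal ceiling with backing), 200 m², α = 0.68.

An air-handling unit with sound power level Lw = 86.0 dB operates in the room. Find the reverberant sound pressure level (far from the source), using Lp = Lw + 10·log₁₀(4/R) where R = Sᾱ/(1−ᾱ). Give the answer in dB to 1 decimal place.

Σ(Sᵢαᵢ) = 9.6·0.70 + 10.2·0.26 + 200·0.01 + 149.2·0.02 + 11·0.02 + 200·0.68 = 150.576; total area S = 580.0 m².
ᾱ = 150.576/580.0 = 0.2596; R = Sᾱ/(1−ᾱ) = 150.576/(1−0.2596) = 203.371 m².
Lp = 86.0 + 10·log₁₀(4/203.371) = 86.0 + (-17.06) = 68.9 dB.

68.9 dB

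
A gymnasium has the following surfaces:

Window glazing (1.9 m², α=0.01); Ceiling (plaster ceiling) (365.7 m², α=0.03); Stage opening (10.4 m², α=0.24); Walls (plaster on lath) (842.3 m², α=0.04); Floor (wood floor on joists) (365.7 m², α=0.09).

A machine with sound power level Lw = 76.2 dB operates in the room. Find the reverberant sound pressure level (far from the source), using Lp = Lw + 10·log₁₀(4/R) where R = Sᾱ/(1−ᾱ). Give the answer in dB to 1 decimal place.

63.0 dB

Σ(Sᵢαᵢ) = 1.9·0.01 + 365.7·0.03 + 10.4·0.24 + 842.3·0.04 + 365.7·0.09 = 80.091; total area S = 1586.0 m².
ᾱ = 0.0505, so room constant R = A/(1−ᾱ) = 84.351 m².
Lp = Lw + 10 log₁₀(4/R) = 76.2 -13.24 = 63.0 dB.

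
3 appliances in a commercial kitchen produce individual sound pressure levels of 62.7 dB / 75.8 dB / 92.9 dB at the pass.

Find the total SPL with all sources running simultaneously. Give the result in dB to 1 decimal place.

93.0 dB

Converting to relative power and adding: 10^(62.7/10) + 10^(75.8/10) + 10^(92.9/10) = 1.99e+09.
Back to dB: 10·log₁₀ Σ = 93.0 dB.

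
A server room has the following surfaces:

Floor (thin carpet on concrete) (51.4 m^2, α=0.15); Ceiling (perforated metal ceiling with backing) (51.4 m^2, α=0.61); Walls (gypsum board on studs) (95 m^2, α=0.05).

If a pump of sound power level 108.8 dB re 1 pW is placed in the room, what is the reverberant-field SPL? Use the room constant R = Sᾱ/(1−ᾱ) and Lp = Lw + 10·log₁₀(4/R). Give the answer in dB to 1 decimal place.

97.3 dB

A = 43.814 sabins; S = 197.8 m^2.
ᾱ = 43.814/197.8 = 0.2215; R = Sᾱ/(1−ᾱ) = 43.814/(1−0.2215) = 56.280 m^2.
Lp = 108.8 + 10·log₁₀(4/56.280) = 108.8 + (-11.48) = 97.3 dB.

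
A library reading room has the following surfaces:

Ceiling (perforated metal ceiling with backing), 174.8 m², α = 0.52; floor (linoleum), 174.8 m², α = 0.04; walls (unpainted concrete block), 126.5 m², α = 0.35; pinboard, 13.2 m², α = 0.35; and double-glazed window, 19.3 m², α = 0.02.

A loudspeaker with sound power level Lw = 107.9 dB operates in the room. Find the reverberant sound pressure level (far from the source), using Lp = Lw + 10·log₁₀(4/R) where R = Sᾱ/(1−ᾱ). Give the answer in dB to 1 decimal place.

90.8 dB

A = 147.169 sabins; S = 508.6 m².
ᾱ = 0.2894, so room constant R = A/(1−ᾱ) = 207.105 m².
Lp = Lw + 10 log₁₀(4/R) = 107.9 -17.14 = 90.8 dB.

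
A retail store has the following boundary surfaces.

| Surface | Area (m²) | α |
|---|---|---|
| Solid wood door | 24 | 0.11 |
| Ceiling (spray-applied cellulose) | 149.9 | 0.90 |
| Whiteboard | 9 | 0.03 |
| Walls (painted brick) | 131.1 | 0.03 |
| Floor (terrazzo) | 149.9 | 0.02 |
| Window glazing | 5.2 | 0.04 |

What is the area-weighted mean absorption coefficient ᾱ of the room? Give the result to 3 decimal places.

S = Σ Sᵢ = 24 + 149.9 + 9 + 131.1 + 149.9 + 5.2 = 469.1 m².
A = 24*0.11 + 149.9*0.90 + 9*0.03 + 131.1*0.03 + 149.9*0.02 + 5.2*0.04 = 144.959 sabins.
ᾱ = A/S = 0.309.

0.309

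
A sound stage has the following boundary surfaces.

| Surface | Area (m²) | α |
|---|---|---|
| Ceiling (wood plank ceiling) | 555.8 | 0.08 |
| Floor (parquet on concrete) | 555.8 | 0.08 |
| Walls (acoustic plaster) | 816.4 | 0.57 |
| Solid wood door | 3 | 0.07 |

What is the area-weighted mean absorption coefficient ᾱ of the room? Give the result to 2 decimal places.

S = Σ Sᵢ = 555.8 + 555.8 + 816.4 + 3 = 1931.0 m².
A = 555.8×0.08 + 555.8×0.08 + 816.4×0.57 + 3×0.07 = 554.486 sabins.
ᾱ = 554.486 / 1931.0 = 0.29.

0.29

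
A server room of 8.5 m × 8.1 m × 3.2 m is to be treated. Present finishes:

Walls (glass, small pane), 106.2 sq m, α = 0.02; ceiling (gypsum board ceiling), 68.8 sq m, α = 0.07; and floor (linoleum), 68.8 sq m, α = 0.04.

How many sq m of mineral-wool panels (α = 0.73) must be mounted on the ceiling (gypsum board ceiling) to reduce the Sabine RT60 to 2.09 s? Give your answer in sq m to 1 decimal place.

11.0

Total absorption A₁ = 106.2*0.02 + 68.8*0.07 + 68.8*0.04
  = 2.124 + 4.816 + 2.752 = 9.692 sq m sabins.
V = 220.32 m³. Target absorption A₂ = 0.161 × 220.32 / 2.09 = 16.972 sabins.
Absorption to add: 16.972 − 9.692 = 7.280 sabins.
Net gain per sq m: Δα = 0.73 − 0.07 = 0.66.
Panel area = 7.280 / 0.66 = 11.0 sq m.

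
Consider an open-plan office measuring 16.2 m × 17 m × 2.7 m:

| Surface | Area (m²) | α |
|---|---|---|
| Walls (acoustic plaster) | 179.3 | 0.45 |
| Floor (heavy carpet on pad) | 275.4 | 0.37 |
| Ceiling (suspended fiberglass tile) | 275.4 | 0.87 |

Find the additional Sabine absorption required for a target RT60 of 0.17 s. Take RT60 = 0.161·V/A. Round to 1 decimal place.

A₁ = Σ Sᵢαᵢ = 179.3·0.45 + 275.4·0.37 + 275.4·0.87 = 422.181 sabins.
V = 743.58 m³. Required absorption A₂ = 0.161 × 743.58 / 0.17 = 704.214 sabins.
ΔA = A₂ − A₁ = 704.214 − 422.181 = 282.0 sabins.

282.0 sabins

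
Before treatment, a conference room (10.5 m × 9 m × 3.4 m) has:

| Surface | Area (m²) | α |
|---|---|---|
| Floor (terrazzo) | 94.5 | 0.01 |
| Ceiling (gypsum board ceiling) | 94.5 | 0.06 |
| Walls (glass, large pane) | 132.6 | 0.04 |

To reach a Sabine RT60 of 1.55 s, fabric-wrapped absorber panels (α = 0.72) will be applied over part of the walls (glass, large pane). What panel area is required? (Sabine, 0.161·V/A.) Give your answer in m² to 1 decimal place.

31.6

A₁ = Σ Sᵢαᵢ = 94.5×0.01 + 94.5×0.06 + 132.6×0.04 = 11.919 sabins.
Required A₂ = 0.161·321.3/1.55 = 33.374 sabins.
ΔA needed = 33.374 − 11.919 = 21.455 sabins.
Net gain per m²: Δα = 0.72 − 0.04 = 0.68.
Area = ΔA/Δα = 21.455/0.68 = 31.6 m².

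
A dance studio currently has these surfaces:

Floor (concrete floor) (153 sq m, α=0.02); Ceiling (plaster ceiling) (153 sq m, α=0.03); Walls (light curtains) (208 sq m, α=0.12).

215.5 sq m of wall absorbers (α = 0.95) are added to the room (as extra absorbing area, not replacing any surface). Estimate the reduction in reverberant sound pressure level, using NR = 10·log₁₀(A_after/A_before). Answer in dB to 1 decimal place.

A_before = Σ Sᵢαᵢ = 153*0.02 + 153*0.03 + 208*0.12 = 32.610 sabins.
Added absorption = 215.5 × 0.95 = 204.725 sabins.
New total A_after = 237.335 sabins.
Reduction = 10 log₁₀(A_after/A_before) = 10 log₁₀(7.2780) = 8.6 dB.

8.6 dB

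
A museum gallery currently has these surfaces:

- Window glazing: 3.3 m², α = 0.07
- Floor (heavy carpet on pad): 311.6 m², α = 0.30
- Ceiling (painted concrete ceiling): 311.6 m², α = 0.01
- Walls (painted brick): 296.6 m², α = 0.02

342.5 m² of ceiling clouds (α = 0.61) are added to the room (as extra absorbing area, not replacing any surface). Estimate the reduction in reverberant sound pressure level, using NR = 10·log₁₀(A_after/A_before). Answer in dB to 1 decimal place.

A_before = Σ Sᵢαᵢ = 3.3*0.07 + 311.6*0.30 + 311.6*0.01 + 296.6*0.02 = 102.759 sabins.
Treatment contributes 342.5·0.61 = 208.925 sabins.
A_after = 102.759 + 208.925 = 311.684 sabins.
NR = 10·log₁₀(311.684/102.759) = 4.8 dB.

4.8 dB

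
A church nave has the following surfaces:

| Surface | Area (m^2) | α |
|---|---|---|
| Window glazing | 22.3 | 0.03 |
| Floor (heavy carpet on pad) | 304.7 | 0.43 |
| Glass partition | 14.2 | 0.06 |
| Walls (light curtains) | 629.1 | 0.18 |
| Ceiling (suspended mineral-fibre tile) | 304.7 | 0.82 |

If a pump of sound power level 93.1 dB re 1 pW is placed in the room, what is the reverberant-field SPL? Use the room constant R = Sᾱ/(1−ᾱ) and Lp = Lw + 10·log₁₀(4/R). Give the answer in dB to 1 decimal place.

70.0 dB

Σ(Sᵢαᵢ) = 22.3·0.03 + 304.7·0.43 + 14.2·0.06 + 629.1·0.18 + 304.7·0.82 = 495.634; total area S = 1275.0 m^2.
ᾱ = 0.3887, so room constant R = A/(1−ᾱ) = 810.787 m^2.
Lp = 93.1 + 10·log₁₀(4/810.787) = 93.1 + (-23.07) = 70.0 dB.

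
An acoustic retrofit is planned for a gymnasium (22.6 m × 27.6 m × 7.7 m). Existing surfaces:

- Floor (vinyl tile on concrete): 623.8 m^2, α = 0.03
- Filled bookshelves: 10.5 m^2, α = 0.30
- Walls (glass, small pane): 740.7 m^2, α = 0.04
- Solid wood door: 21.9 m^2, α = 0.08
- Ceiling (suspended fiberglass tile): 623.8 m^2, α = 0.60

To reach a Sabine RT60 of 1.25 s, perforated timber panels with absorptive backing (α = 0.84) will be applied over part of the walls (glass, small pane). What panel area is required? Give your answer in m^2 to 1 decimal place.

Total absorption A₁ = 623.8*0.03 + 10.5*0.30 + 740.7*0.04 + 21.9*0.08 + 623.8*0.60
  = 18.714 + 3.150 + 29.628 + 1.752 + 374.280 = 427.524 m^2 sabins.
Required A₂ = 0.161·4802.952/1.25 = 618.620 sabins.
Absorption to add: 618.620 − 427.524 = 191.096 sabins.
Each m^2 of panel replacing the walls (glass, small pane) adds (0.84 − 0.04) = 0.80 sabins.
Panel area = 191.096 / 0.80 = 238.9 m^2.

238.9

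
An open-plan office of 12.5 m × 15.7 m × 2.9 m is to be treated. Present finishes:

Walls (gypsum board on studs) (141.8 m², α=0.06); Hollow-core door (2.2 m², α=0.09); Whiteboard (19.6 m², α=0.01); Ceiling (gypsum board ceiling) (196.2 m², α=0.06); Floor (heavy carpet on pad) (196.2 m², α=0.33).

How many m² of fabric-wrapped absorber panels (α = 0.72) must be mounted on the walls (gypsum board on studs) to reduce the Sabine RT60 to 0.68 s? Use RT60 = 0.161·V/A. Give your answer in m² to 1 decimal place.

74.7

Total absorption A₁ = 141.8*0.06 + 2.2*0.09 + 19.6*0.01 + 196.2*0.06 + 196.2*0.33
  = 8.508 + 0.198 + 0.196 + 11.772 + 64.746 = 85.420 m² sabins.
V = 569.125 m³. Target absorption A₂ = 0.161 × 569.125 / 0.68 = 134.749 sabins.
Absorption to add: 134.749 − 85.420 = 49.329 sabins.
Net gain per m²: Δα = 0.72 − 0.06 = 0.66.
Area = ΔA/Δα = 49.329/0.66 = 74.7 m².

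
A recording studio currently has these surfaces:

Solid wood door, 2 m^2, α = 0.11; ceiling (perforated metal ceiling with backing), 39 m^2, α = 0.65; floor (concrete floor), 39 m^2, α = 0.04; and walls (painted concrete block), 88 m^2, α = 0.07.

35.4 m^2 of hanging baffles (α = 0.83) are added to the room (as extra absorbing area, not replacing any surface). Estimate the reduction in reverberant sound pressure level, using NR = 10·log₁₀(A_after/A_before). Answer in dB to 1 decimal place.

A_before = Σ Sᵢαᵢ = 2×0.11 + 39×0.65 + 39×0.04 + 88×0.07 = 33.290 sabins.
Added absorption = 35.4 × 0.83 = 29.382 sabins.
New total A_after = 62.672 sabins.
Reduction = 10 log₁₀(A_after/A_before) = 10 log₁₀(1.8826) = 2.7 dB.

2.7 dB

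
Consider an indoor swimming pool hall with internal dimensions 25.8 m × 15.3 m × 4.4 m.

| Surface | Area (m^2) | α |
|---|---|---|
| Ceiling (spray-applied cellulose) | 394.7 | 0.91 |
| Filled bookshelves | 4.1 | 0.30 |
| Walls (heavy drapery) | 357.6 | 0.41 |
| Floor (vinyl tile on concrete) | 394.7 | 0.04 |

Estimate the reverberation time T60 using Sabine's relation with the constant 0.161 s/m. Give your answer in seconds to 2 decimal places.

0.53 sec

A = Σ Sᵢαᵢ = 394.7·0.91 + 4.1·0.30 + 357.6·0.41 + 394.7·0.04 = 522.811 sabins.
V = 25.8·15.3·4.4 = 1736.856 m³.
Sabine: RT60 = 0.161 × 1736.856 / 522.811 = 0.53 s.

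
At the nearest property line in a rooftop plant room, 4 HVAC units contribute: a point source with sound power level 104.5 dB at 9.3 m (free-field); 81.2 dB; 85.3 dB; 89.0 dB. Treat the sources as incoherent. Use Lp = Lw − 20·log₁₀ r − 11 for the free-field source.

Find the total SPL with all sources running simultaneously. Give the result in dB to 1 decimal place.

91.1 dB

Source at 9.3 m: Lp = 104.5 − 20·log₁₀(9.3) − 11 = 74.1 dB.
Sum in the linear (power) domain: Σ 10^(Lᵢ/10) = 10^(74.1/10) + 10^(81.2/10) + 10^(85.3/10) + 10^(89.0/10) = 1.291e+09.
L_total = 10·log₁₀(1.291e+09) = 91.1 dB.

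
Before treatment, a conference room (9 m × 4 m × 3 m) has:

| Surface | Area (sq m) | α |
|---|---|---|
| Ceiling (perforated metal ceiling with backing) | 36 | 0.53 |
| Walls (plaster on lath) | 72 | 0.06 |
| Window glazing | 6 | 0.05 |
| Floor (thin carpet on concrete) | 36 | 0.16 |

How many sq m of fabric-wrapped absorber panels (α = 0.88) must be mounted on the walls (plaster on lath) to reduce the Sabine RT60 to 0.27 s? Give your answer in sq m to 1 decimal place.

42.6

Total absorption A₁ = 36·0.53 + 72·0.06 + 6·0.05 + 36·0.16
  = 19.080 + 4.320 + 0.300 + 5.760 = 29.460 sq m sabins.
Required A₂ = 0.161·108/0.27 = 64.400 sabins.
Absorption to add: 64.400 − 29.460 = 34.940 sabins.
Net gain per sq m: Δα = 0.88 − 0.06 = 0.82.
Panel area = 34.940 / 0.82 = 42.6 sq m.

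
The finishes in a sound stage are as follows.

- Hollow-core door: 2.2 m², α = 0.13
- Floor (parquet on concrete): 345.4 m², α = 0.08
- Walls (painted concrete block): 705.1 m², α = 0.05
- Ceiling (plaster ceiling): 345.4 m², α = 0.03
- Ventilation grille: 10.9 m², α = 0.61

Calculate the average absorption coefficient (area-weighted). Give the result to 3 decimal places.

0.057

S = Σ Sᵢ = 2.2 + 345.4 + 705.1 + 345.4 + 10.9 = 1409.0 m².
Weighted sum Σ Sα = 80.184.
ᾱ = 80.184 / 1409.0 = 0.057.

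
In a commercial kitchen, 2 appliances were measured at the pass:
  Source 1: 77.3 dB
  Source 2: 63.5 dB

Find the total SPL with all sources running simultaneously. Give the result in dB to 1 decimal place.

77.5 dB

Sum in the linear (power) domain: Σ 10^(Lᵢ/10) = 10^(77.3/10) + 10^(63.5/10) = 5.594e+07.
L_total = 10·log₁₀(5.594e+07) = 77.5 dB.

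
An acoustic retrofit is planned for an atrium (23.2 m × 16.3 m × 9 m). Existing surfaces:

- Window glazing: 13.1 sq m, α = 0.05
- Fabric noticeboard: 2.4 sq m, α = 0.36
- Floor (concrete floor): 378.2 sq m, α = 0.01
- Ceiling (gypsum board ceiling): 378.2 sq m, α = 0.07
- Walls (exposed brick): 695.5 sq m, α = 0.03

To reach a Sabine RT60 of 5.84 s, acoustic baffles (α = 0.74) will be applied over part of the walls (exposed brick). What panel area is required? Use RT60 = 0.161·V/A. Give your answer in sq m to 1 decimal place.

Summing Sᵢαᵢ: 0.655 + 0.864 + 3.782 + 26.474 + 20.865 → A₁ = 52.640 sabins.
Required A₂ = 0.161·3403.44/5.84 = 93.828 sabins.
Absorption to add: 93.828 − 52.640 = 41.188 sabins.
Net gain per sq m: Δα = 0.74 − 0.03 = 0.71.
Area = ΔA/Δα = 41.188/0.71 = 58.0 sq m.

58.0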